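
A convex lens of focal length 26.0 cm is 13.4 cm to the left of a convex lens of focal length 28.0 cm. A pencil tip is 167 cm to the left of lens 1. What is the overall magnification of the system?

Lens 1: 1/d_i1 = 1/(26.0) − 1/(167) = 0.03247, so d_i1 = 30.79 cm; m₁ = −d_i1/d_o1 = -0.1844.
d_o2 = 13.4 − (30.79) = -17.39 cm (virtual object).
Lens 2: 1/d_i2 = 1/(28.0) − 1/(-17.39) = 0.09322, so d_i2 = 10.73 cm; m₂ = −d_i2/d_o2 = +0.6169.
m = m₁·m₂ = (-0.1844)(+0.6169) = -0.114.

m = -0.114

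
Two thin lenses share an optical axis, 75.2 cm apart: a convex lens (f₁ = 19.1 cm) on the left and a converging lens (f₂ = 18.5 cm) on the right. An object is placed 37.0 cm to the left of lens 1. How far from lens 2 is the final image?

Lens 1: 1/d_i1 = 1/f₁ − 1/d_o1 = 1/(19.1) − 1/(37.0) = 0.02533, so d_i1 = 39.48 cm.
The intermediate image is 39.48 cm to the right of lens 1, which is 75.2 − (39.48) = 35.72 cm to the left of lens 2, so d_o2 = +35.72 cm.
Lens 2: 1/d_i2 = 1/f₂ − 1/d_o2 = 1/(18.5) − 1/(35.72) = 0.02606, so d_i2 = 38.4 cm.
The final image is real, 38.4 cm to the right of lens 2 (overall magnification ≈ 1.1).

38.4 cm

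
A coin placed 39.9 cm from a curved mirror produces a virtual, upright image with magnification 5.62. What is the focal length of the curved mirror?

m = −d_i/d_o ⇒ d_i = −m·d_o = −(+5.62)·(39.9) = -224.2 cm.
1/f = 1/d_o + 1/d_i = 1/(39.9) + 1/(-224.2) = 0.02060, so f = 48.5 cm.
Since f is positive, the curved mirror is concave.

f = 48.5 cm (concave)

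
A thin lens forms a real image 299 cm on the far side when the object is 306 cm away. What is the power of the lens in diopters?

d_i = +299 cm.
1/f = 1/d_o + 1/d_i = 1/(306) + 1/(299) = 0.006612 cm⁻¹.
f = 151.2 cm = 1.512 m, so P = 1/f = +0.661 D.

P = +0.661 D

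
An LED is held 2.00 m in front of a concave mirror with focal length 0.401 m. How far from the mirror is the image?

Mirror equation: 1/q = 1/f − 1/p = 1/(0.4010) − 1/(2.00) = 2.494 − 0.5000 = 1.994, so q = 0.502 m.
The image is real, inverted and reduced, in front of the mirror.

0.502 m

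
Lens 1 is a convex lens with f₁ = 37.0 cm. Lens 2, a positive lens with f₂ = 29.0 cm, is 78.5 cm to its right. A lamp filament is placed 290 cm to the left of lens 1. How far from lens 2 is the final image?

Lens 1: 1/d_i1 = 1/f₁ − 1/d_o1 = 1/(37.0) − 1/(290) = 0.02358, so d_i1 = 42.41 cm.
The intermediate image is 42.41 cm to the right of lens 1, which is 78.5 − (42.41) = 36.09 cm to the left of lens 2, so d_o2 = +36.09 cm.
Lens 2: 1/d_i2 = 1/f₂ − 1/d_o2 = 1/(29.0) − 1/(36.09) = 0.006774, so d_i2 = 148 cm.
The final image is real, 148 cm to the right of lens 2 (overall magnification ≈ 0.60).

148 cm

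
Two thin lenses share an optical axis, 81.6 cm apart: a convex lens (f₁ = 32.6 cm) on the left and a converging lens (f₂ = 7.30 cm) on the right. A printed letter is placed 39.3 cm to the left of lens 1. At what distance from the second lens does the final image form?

Lens 1: 1/d_i1 = 1/f₁ − 1/d_o1 = 1/(32.6) − 1/(39.3) = 0.005230, so d_i1 = 191.2 cm.
The intermediate image is 191.2 cm to the right of lens 1, which lies 109.6 cm to the right of lens 2 — a virtual object — so d_o2 = −109.6 cm.
Lens 2: 1/d_i2 = 1/f₂ − 1/d_o2 = 1/(7.30) − 1/(-109.6) = 0.1461, so d_i2 = 6.84 cm.
The final image is real, 6.84 cm to the right of lens 2 (overall magnification ≈ -0.30).

6.84 cm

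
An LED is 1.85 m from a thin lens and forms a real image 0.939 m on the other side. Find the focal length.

f = 0.623 m (converging)

Real image ⇒ d_i = +0.939 m.
1/f = 1/d_o + 1/d_i = 1/(1.85) + 1/(0.939) = 1.606, so f = 0.623 m.
Since f is positive, the thin lens is converging.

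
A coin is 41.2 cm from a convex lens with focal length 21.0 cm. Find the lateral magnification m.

m = -1.04

1/d_i = 1/f − 1/d_o = 1/(21.00) − 1/(41.2) = 0.02335, so d_i = 42.83 cm.
m = −d_i/d_o = −(42.83)/(41.2) = -1.04.
The image is real, inverted and enlarged, on the far side of the lens.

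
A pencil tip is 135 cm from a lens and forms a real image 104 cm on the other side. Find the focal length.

Real image ⇒ d_i = +104 cm.
1/f = 1/d_o + 1/d_i = 1/(135) + 1/(104) = 0.01702, so f = 58.7 cm.
Since f is positive, the lens is converging.

f = 58.7 cm (converging)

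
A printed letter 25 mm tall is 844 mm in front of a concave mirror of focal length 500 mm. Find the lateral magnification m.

m = -1.45

1/d_i = 1/f − 1/d_o = 1/(500.0) − 1/(844) = 0.0008152, so d_i = 1227 mm.
m = −d_i/d_o = −(1227)/(844) = -1.45.
The image is real, inverted and enlarged, in front of the mirror.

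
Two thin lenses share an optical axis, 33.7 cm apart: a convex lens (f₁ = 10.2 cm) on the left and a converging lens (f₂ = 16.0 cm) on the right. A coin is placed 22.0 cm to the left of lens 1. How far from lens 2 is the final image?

Lens 1: 1/d_i1 = 1/f₁ − 1/d_o1 = 1/(10.2) − 1/(22.0) = 0.05258, so d_i1 = 19.02 cm.
The intermediate image is 19.02 cm to the right of lens 1, which is 33.7 − (19.02) = 14.68 cm to the left of lens 2, so d_o2 = +14.68 cm.
Lens 2: 1/d_i2 = 1/f₂ − 1/d_o2 = 1/(16.0) − 1/(14.68) = -0.005620, so d_i2 = -178 cm.
The final image is virtual, 178 cm to the left of lens 2 (overall magnification ≈ -11).

178 cm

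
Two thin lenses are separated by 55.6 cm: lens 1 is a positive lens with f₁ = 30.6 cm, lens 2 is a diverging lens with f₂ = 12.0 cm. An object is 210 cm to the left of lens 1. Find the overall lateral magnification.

m = -0.0644

Lens 1: 1/d_i1 = 1/(30.6) − 1/(210) = 0.02792, so d_i1 = 35.82 cm; m₁ = −d_i1/d_o1 = -0.1706.
d_o2 = 55.6 − (35.82) = 19.78 cm.
f₂ = −12.0 cm (diverging).
Lens 2: 1/d_i2 = 1/(-12.0) − 1/(19.78) = -0.1339, so d_i2 = -7.469 cm; m₂ = −d_i2/d_o2 = +0.3776.
m = m₁·m₂ = (-0.1706)(+0.3776) = -0.0644.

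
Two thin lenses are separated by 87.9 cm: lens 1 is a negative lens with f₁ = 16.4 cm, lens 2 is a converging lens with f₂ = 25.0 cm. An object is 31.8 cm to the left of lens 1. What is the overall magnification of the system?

m = -0.115

f₁ = −16.4 cm (diverging).
Lens 1: 1/d_i1 = 1/(-16.4) − 1/(31.8) = -0.09242, so d_i1 = -10.82 cm; m₁ = −d_i1/d_o1 = +0.3403.
d_o2 = 87.9 − (-10.82) = 98.72 cm.
Lens 2: 1/d_i2 = 1/(25.0) − 1/(98.72) = 0.02987, so d_i2 = 33.48 cm; m₂ = −d_i2/d_o2 = -0.3391.
m = m₁·m₂ = (+0.3403)(-0.3391) = -0.115.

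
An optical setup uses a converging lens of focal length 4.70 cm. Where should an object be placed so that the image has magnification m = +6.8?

m = −d_i/d_o ⇒ d_i = −m·d_o.
1/f = 1/d_o + 1/d_i = 1/d_o − 1/(m·d_o) = (1 − 1/m)/d_o, so d_o = f(1 − 1/m) = (4.700)(1 − 1/(+6.8)) = 4.01 cm.

4.01 cm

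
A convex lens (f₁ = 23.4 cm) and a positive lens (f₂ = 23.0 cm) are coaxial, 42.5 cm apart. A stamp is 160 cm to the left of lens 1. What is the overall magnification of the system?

Lens 1: 1/d_i1 = 1/(23.4) − 1/(160) = 0.03649, so d_i1 = 27.41 cm; m₁ = −d_i1/d_o1 = -0.1713.
d_o2 = 42.5 − (27.41) = 15.09 cm.
Lens 2: 1/d_i2 = 1/(23.0) − 1/(15.09) = -0.02279, so d_i2 = -43.88 cm; m₂ = −d_i2/d_o2 = +2.908.
m = m₁·m₂ = (-0.1713)(+2.908) = -0.498.

m = -0.498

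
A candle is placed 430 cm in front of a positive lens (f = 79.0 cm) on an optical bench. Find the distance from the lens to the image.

Lens equation: 1/v = 1/f − 1/u = 1/(79.00) − 1/(430) = 0.01266 − 0.002326 = 0.01033, so v = 96.8 cm.
The image is real, inverted and reduced, on the far side of the lens.

96.8 cm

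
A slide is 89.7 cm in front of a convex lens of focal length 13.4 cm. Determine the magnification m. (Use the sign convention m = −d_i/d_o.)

m = -0.176

1/d_i = 1/f − 1/d_o = 1/(13.40) − 1/(89.7) = 0.06348, so d_i = 15.75 cm.
m = −d_i/d_o = −(15.75)/(89.7) = -0.176.
The image is real, inverted and reduced, on the far side of the lens.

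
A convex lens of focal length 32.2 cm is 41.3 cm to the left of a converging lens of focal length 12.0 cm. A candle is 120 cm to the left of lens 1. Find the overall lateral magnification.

Lens 1: 1/d_i1 = 1/(32.2) − 1/(120) = 0.02272, so d_i1 = 44.01 cm; m₁ = −d_i1/d_o1 = -0.3667.
d_o2 = 41.3 − (44.01) = -2.710 cm (virtual object).
Lens 2: 1/d_i2 = 1/(12.0) − 1/(-2.710) = 0.4523, so d_i2 = 2.211 cm; m₂ = −d_i2/d_o2 = +0.8158.
m = m₁·m₂ = (-0.3667)(+0.8158) = -0.299.

m = -0.299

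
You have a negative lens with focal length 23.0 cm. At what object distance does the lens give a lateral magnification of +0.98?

For a negative lens, f = -23.0 cm.
m = −d_i/d_o ⇒ d_i = −m·d_o.
1/f = 1/d_o + 1/d_i = 1/d_o − 1/(m·d_o) = (1 − 1/m)/d_o, so d_o = f(1 − 1/m) = (-23.00)(1 − 1/(+0.98)) = 0.469 cm.

0.469 cm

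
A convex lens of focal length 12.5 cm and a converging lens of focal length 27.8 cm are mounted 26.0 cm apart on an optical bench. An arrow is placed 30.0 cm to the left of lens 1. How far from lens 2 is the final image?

Lens 1: 1/d_i1 = 1/f₁ − 1/d_o1 = 1/(12.5) − 1/(30.0) = 0.04667, so d_i1 = 21.43 cm.
The intermediate image is 21.43 cm to the right of lens 1, which is 26.0 − (21.43) = 4.570 cm to the left of lens 2, so d_o2 = +4.570 cm.
Lens 2: 1/d_i2 = 1/f₂ − 1/d_o2 = 1/(27.8) − 1/(4.570) = -0.1828, so d_i2 = -5.47 cm.
The final image is virtual, 5.47 cm to the left of lens 2 (overall magnification ≈ -0.85).

5.47 cm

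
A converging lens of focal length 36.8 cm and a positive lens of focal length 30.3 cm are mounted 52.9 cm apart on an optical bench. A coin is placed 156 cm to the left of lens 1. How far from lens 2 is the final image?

Lens 1: 1/d_i1 = 1/f₁ − 1/d_o1 = 1/(36.8) − 1/(156) = 0.02076, so d_i1 = 48.16 cm.
The intermediate image is 48.16 cm to the right of lens 1, which is 52.9 − (48.16) = 4.740 cm to the left of lens 2, so d_o2 = +4.740 cm.
Lens 2: 1/d_i2 = 1/f₂ − 1/d_o2 = 1/(30.3) − 1/(4.740) = -0.1780, so d_i2 = -5.62 cm.
The final image is virtual, 5.62 cm to the left of lens 2 (overall magnification ≈ -0.37).

5.62 cm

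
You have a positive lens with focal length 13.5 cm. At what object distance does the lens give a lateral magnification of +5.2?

m = −d_i/d_o ⇒ d_i = −m·d_o.
1/f = 1/d_o + 1/d_i = 1/d_o − 1/(m·d_o) = (1 − 1/m)/d_o, so d_o = f(1 − 1/m) = (13.50)(1 − 1/(+5.2)) = 10.9 cm.

10.9 cm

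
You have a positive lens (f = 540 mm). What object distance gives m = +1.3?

125 mm

m = −d_i/d_o ⇒ d_i = −m·d_o.
1/f = 1/d_o + 1/d_i = 1/d_o − 1/(m·d_o) = (1 − 1/m)/d_o, so d_o = f(1 − 1/m) = (540.0)(1 − 1/(+1.3)) = 125 mm.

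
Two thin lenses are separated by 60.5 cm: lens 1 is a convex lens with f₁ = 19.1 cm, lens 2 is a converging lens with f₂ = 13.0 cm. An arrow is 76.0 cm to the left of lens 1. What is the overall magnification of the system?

m = +0.198

Lens 1: 1/d_i1 = 1/(19.1) − 1/(76.0) = 0.03920, so d_i1 = 25.51 cm; m₁ = −d_i1/d_o1 = -0.3357.
d_o2 = 60.5 − (25.51) = 34.99 cm.
Lens 2: 1/d_i2 = 1/(13.0) − 1/(34.99) = 0.04834, so d_i2 = 20.69 cm; m₂ = −d_i2/d_o2 = -0.5912.
m = m₁·m₂ = (-0.3357)(-0.5912) = +0.198.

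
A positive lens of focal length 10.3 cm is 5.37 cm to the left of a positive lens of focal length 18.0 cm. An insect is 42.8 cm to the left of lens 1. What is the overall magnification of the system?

m = -0.218

Lens 1: 1/d_i1 = 1/(10.3) − 1/(42.8) = 0.07372, so d_i1 = 13.56 cm; m₁ = −d_i1/d_o1 = -0.3168.
d_o2 = 5.37 − (13.56) = -8.190 cm (virtual object).
Lens 2: 1/d_i2 = 1/(18.0) − 1/(-8.190) = 0.1777, so d_i2 = 5.629 cm; m₂ = −d_i2/d_o2 = +0.6873.
m = m₁·m₂ = (-0.3168)(+0.6873) = -0.218.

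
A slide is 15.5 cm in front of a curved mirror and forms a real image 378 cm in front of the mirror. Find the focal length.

Real image ⇒ d_i = +378 cm.
1/f = 1/d_o + 1/d_i = 1/(15.5) + 1/(378) = 0.06716, so f = 14.9 cm.
Since f is positive, the curved mirror is concave.

f = 14.9 cm (concave)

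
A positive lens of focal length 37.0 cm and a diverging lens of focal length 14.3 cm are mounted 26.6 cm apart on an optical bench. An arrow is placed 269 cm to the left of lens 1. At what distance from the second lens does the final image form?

Lens 1: 1/d_i1 = 1/f₁ − 1/d_o1 = 1/(37.0) − 1/(269) = 0.02331, so d_i1 = 42.90 cm.
The intermediate image is 42.90 cm to the right of lens 1, which lies 16.30 cm to the right of lens 2 — a virtual object — so d_o2 = −16.30 cm.
Lens 2 is diverging, so f₂ = −14.3 cm.
Lens 2: 1/d_i2 = 1/f₂ − 1/d_o2 = 1/(-14.3) − 1/(-16.30) = -0.008580, so d_i2 = -117 cm.
The final image is virtual, 117 cm to the left of lens 2 (overall magnification ≈ 1.1).

117 cm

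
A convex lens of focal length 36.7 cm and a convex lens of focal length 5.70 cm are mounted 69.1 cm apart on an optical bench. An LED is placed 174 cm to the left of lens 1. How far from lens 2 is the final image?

7.62 cm

Lens 1: 1/d_i1 = 1/f₁ − 1/d_o1 = 1/(36.7) − 1/(174) = 0.02150, so d_i1 = 46.51 cm.
The intermediate image is 46.51 cm to the right of lens 1, which is 69.1 − (46.51) = 22.59 cm to the left of lens 2, so d_o2 = +22.59 cm.
Lens 2: 1/d_i2 = 1/f₂ − 1/d_o2 = 1/(5.70) − 1/(22.59) = 0.1312, so d_i2 = 7.62 cm.
The final image is real, 7.62 cm to the right of lens 2 (overall magnification ≈ 0.090).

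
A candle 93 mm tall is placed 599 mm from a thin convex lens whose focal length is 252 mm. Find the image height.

1/d_i = 1/f − 1/d_o = 1/(252.0) − 1/(599) = 0.002299, so d_i = 435.0 mm.
m = −d_i/d_o = -0.7262.
|h_i| = |m|·h_o = 0.7262 × 93 = 67.5 mm. The image is real, inverted and reduced, on the far side of the lens.

67.5 mm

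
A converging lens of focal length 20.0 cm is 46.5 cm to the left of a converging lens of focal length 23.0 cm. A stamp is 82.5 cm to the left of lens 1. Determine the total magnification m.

m = -2.54

Lens 1: 1/d_i1 = 1/(20.0) − 1/(82.5) = 0.03788, so d_i1 = 26.40 cm; m₁ = −d_i1/d_o1 = -0.3200.
d_o2 = 46.5 − (26.40) = 20.10 cm.
Lens 2: 1/d_i2 = 1/(23.0) − 1/(20.10) = -0.006273, so d_i2 = -159.4 cm; m₂ = −d_i2/d_o2 = +7.931.
m = m₁·m₂ = (-0.3200)(+7.931) = -2.54.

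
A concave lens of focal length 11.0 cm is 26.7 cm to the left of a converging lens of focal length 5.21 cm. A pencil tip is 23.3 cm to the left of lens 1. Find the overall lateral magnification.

f₁ = −11.0 cm (diverging).
Lens 1: 1/d_i1 = 1/(-11.0) − 1/(23.3) = -0.1338, so d_i1 = -7.472 cm; m₁ = −d_i1/d_o1 = +0.3207.
d_o2 = 26.7 − (-7.472) = 34.17 cm.
Lens 2: 1/d_i2 = 1/(5.21) − 1/(34.17) = 0.1627, so d_i2 = 6.147 cm; m₂ = −d_i2/d_o2 = -0.1799.
m = m₁·m₂ = (+0.3207)(-0.1799) = -0.0577.

m = -0.0577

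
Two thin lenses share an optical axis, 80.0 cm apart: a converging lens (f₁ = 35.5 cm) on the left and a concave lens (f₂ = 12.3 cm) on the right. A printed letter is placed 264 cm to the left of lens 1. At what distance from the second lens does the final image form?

Lens 1: 1/d_i1 = 1/f₁ − 1/d_o1 = 1/(35.5) − 1/(264) = 0.02438, so d_i1 = 41.02 cm.
The intermediate image is 41.02 cm to the right of lens 1, which is 80.0 − (41.02) = 38.98 cm to the left of lens 2, so d_o2 = +38.98 cm.
Lens 2 is diverging, so f₂ = −12.3 cm.
Lens 2: 1/d_i2 = 1/f₂ − 1/d_o2 = 1/(-12.3) − 1/(38.98) = -0.1070, so d_i2 = -9.35 cm.
The final image is virtual, 9.35 cm to the left of lens 2 (overall magnification ≈ -0.037).

9.35 cm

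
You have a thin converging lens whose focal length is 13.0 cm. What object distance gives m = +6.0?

m = −d_i/d_o ⇒ d_i = −m·d_o.
1/f = 1/d_o + 1/d_i = 1/d_o − 1/(m·d_o) = (1 − 1/m)/d_o, so d_o = f(1 − 1/m) = (13.00)(1 − 1/(+6.0)) = 10.8 cm.

10.8 cm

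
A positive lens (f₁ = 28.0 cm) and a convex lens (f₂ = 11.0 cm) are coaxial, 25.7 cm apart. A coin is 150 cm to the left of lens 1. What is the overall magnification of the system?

Lens 1: 1/d_i1 = 1/(28.0) − 1/(150) = 0.02905, so d_i1 = 34.43 cm; m₁ = −d_i1/d_o1 = -0.2295.
d_o2 = 25.7 − (34.43) = -8.730 cm (virtual object).
Lens 2: 1/d_i2 = 1/(11.0) − 1/(-8.730) = 0.2055, so d_i2 = 4.867 cm; m₂ = −d_i2/d_o2 = +0.5575.
m = m₁·m₂ = (-0.2295)(+0.5575) = -0.128.

m = -0.128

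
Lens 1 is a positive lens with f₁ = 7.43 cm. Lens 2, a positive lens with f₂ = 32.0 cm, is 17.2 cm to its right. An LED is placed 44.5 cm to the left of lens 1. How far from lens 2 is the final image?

Lens 1: 1/d_i1 = 1/f₁ − 1/d_o1 = 1/(7.43) − 1/(44.5) = 0.1121, so d_i1 = 8.919 cm.
The intermediate image is 8.919 cm to the right of lens 1, which is 17.2 − (8.919) = 8.281 cm to the left of lens 2, so d_o2 = +8.281 cm.
Lens 2: 1/d_i2 = 1/f₂ − 1/d_o2 = 1/(32.0) − 1/(8.281) = -0.08951, so d_i2 = -11.2 cm.
The final image is virtual, 11.2 cm to the left of lens 2 (overall magnification ≈ -0.27).

11.2 cm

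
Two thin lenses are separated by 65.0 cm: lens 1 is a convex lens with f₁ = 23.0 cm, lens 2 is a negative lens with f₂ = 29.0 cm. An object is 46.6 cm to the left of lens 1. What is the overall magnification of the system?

m = -0.582

Lens 1: 1/d_i1 = 1/(23.0) − 1/(46.6) = 0.02202, so d_i1 = 45.42 cm; m₁ = −d_i1/d_o1 = -0.9747.
d_o2 = 65.0 − (45.42) = 19.58 cm.
f₂ = −29.0 cm (diverging).
Lens 2: 1/d_i2 = 1/(-29.0) − 1/(19.58) = -0.08556, so d_i2 = -11.69 cm; m₂ = −d_i2/d_o2 = +0.5970.
m = m₁·m₂ = (-0.9747)(+0.5970) = -0.582.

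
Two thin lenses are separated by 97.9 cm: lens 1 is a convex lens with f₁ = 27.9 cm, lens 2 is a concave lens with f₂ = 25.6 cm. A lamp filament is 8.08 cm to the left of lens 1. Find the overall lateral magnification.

m = +0.267

Lens 1: 1/d_i1 = 1/(27.9) − 1/(8.08) = -0.08792, so d_i1 = -11.37 cm; m₁ = −d_i1/d_o1 = +1.407.
d_o2 = 97.9 − (-11.37) = 109.3 cm.
f₂ = −25.6 cm (diverging).
Lens 2: 1/d_i2 = 1/(-25.6) − 1/(109.3) = -0.04821, so d_i2 = -20.74 cm; m₂ = −d_i2/d_o2 = +0.1898.
m = m₁·m₂ = (+1.407)(+0.1898) = +0.267.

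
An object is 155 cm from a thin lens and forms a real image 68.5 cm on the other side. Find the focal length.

f = 47.5 cm (converging)

Real image ⇒ d_i = +68.5 cm.
1/f = 1/d_o + 1/d_i = 1/(155) + 1/(68.5) = 0.02105, so f = 47.5 cm.
Since f is positive, the thin lens is converging.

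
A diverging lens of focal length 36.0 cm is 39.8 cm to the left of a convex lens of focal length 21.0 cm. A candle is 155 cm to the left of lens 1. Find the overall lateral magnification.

f₁ = −36.0 cm (diverging).
Lens 1: 1/d_i1 = 1/(-36.0) − 1/(155) = -0.03423, so d_i1 = -29.21 cm; m₁ = −d_i1/d_o1 = +0.1885.
d_o2 = 39.8 − (-29.21) = 69.01 cm.
Lens 2: 1/d_i2 = 1/(21.0) − 1/(69.01) = 0.03313, so d_i2 = 30.19 cm; m₂ = −d_i2/d_o2 = -0.4374.
m = m₁·m₂ = (+0.1885)(-0.4374) = -0.0824.

m = -0.0824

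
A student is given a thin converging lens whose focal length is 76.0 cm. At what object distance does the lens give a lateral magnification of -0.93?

m = −d_i/d_o ⇒ d_i = −m·d_o.
1/f = 1/d_o + 1/d_i = 1/d_o − 1/(m·d_o) = (1 − 1/m)/d_o, so d_o = f(1 − 1/m) = (76.00)(1 − 1/(-0.93)) = 158 cm.

158 cm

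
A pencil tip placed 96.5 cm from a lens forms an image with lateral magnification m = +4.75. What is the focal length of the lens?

f = 122 cm (converging)

m = −d_i/d_o ⇒ d_i = −m·d_o = −(+4.75)·(96.5) = -458.4 cm.
1/f = 1/d_o + 1/d_i = 1/(96.5) + 1/(-458.4) = 0.008181, so f = 122 cm.
Since f is positive, the lens is converging.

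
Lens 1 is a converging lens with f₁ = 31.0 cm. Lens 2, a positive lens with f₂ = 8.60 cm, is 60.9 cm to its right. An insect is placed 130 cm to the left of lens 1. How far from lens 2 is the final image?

Lens 1: 1/d_i1 = 1/f₁ − 1/d_o1 = 1/(31.0) − 1/(130) = 0.02457, so d_i1 = 40.71 cm.
The intermediate image is 40.71 cm to the right of lens 1, which is 60.9 − (40.71) = 20.19 cm to the left of lens 2, so d_o2 = +20.19 cm.
Lens 2: 1/d_i2 = 1/f₂ − 1/d_o2 = 1/(8.60) − 1/(20.19) = 0.06675, so d_i2 = 15.0 cm.
The final image is real, 15.0 cm to the right of lens 2 (overall magnification ≈ 0.23).

15.0 cm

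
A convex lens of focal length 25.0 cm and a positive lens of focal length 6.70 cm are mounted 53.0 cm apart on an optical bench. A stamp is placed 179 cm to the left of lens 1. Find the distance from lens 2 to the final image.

9.30 cm

Lens 1: 1/d_i1 = 1/f₁ − 1/d_o1 = 1/(25.0) − 1/(179) = 0.03441, so d_i1 = 29.06 cm.
The intermediate image is 29.06 cm to the right of lens 1, which is 53.0 − (29.06) = 23.94 cm to the left of lens 2, so d_o2 = +23.94 cm.
Lens 2: 1/d_i2 = 1/f₂ − 1/d_o2 = 1/(6.70) − 1/(23.94) = 0.1075, so d_i2 = 9.30 cm.
The final image is real, 9.30 cm to the right of lens 2 (overall magnification ≈ 0.063).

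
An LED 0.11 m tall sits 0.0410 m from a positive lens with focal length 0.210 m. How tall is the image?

1/d_i = 1/f − 1/d_o = 1/(0.2100) − 1/(0.0410) = -19.63, so d_i = -0.05095 m.
m = −d_i/d_o = +1.243.
|h_i| = |m|·h_o = 1.243 × 0.11 = 0.137 m. The image is virtual, upright and enlarged, on the same side as the object.

0.137 m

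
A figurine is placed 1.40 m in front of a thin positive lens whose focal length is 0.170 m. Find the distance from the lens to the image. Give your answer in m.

Thin-lens equation: 1/v = 1/f − 1/u = 1/(0.1700) − 1/(1.40) = 5.882 − 0.7143 = 5.168, so v = 0.193 m.
The image is real, inverted and reduced, on the far side of the lens.

0.193 m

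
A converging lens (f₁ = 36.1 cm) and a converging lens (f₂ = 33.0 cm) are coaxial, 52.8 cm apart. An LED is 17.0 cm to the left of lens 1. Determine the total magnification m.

Lens 1: 1/d_i1 = 1/(36.1) − 1/(17.0) = -0.03112, so d_i1 = -32.13 cm; m₁ = −d_i1/d_o1 = +1.890.
d_o2 = 52.8 − (-32.13) = 84.93 cm.
Lens 2: 1/d_i2 = 1/(33.0) − 1/(84.93) = 0.01853, so d_i2 = 53.97 cm; m₂ = −d_i2/d_o2 = -0.6355.
m = m₁·m₂ = (+1.890)(-0.6355) = -1.20.

m = -1.20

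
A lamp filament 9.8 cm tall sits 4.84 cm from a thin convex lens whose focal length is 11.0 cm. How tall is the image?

1/d_i = 1/f − 1/d_o = 1/(11.00) − 1/(4.84) = -0.1157, so d_i = -8.643 cm.
m = −d_i/d_o = +1.786.
|h_i| = |m|·h_o = 1.786 × 9.8 = 17.5 cm. The image is virtual, upright and enlarged, on the same side as the object.

17.5 cm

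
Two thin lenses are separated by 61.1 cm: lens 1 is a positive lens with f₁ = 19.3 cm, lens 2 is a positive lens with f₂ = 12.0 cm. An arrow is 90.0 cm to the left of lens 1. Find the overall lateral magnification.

m = +0.134

Lens 1: 1/d_i1 = 1/(19.3) − 1/(90.0) = 0.04070, so d_i1 = 24.57 cm; m₁ = −d_i1/d_o1 = -0.2730.
d_o2 = 61.1 − (24.57) = 36.53 cm.
Lens 2: 1/d_i2 = 1/(12.0) − 1/(36.53) = 0.05596, so d_i2 = 17.87 cm; m₂ = −d_i2/d_o2 = -0.4892.
m = m₁·m₂ = (-0.2730)(-0.4892) = +0.134.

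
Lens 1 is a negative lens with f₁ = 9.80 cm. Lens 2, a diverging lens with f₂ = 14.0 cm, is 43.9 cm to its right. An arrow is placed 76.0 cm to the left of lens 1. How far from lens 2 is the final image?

Lens 1 is diverging, so f₁ = −9.80 cm.
Lens 1: 1/d_i1 = 1/f₁ − 1/d_o1 = 1/(-9.80) − 1/(76.0) = -0.1152, so d_i1 = -8.681 cm.
The intermediate image is 8.681 cm to the left of lens 1 (virtual), which is 43.9 − (-8.681) = 52.58 cm to the left of lens 2, so d_o2 = +52.58 cm.
Lens 2 is diverging, so f₂ = −14.0 cm.
Lens 2: 1/d_i2 = 1/f₂ − 1/d_o2 = 1/(-14.0) − 1/(52.58) = -0.09045, so d_i2 = -11.1 cm.
The final image is virtual, 11.1 cm to the left of lens 2 (overall magnification ≈ 0.024).

11.1 cm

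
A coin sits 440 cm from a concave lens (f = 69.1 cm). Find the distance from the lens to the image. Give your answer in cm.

59.7 cm

For a concave lens, f = -69.1 cm.
Thin-lens equation: 1/s_i = 1/f − 1/s_o = 1/(-69.10) − 1/(440) = -0.01447 − 0.002273 = -0.01674, so s_i = -59.7 cm.
The image is virtual, upright and reduced, on the same side as the object.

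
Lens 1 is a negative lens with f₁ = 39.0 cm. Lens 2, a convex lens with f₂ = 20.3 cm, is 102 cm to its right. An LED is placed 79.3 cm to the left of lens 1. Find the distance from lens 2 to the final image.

Lens 1 is diverging, so f₁ = −39.0 cm.
Lens 1: 1/d_i1 = 1/f₁ − 1/d_o1 = 1/(-39.0) − 1/(79.3) = -0.03825, so d_i1 = -26.14 cm.
The intermediate image is 26.14 cm to the left of lens 1 (virtual), which is 102 − (-26.14) = 128.1 cm to the left of lens 2, so d_o2 = +128.1 cm.
Lens 2: 1/d_i2 = 1/f₂ − 1/d_o2 = 1/(20.3) − 1/(128.1) = 0.04145, so d_i2 = 24.1 cm.
The final image is real, 24.1 cm to the right of lens 2 (overall magnification ≈ -0.062).

24.1 cm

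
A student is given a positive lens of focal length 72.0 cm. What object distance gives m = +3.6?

m = −d_i/d_o ⇒ d_i = −m·d_o.
1/f = 1/d_o + 1/d_i = 1/d_o − 1/(m·d_o) = (1 − 1/m)/d_o, so d_o = f(1 − 1/m) = (72.00)(1 − 1/(+3.6)) = 52.0 cm.

52.0 cm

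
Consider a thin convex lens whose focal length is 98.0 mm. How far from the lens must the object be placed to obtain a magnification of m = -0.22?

m = −d_i/d_o ⇒ d_i = −m·d_o.
1/f = 1/d_o + 1/d_i = 1/d_o − 1/(m·d_o) = (1 − 1/m)/d_o, so d_o = f(1 − 1/m) = (98.00)(1 − 1/(-0.22)) = 543 mm.

543 mm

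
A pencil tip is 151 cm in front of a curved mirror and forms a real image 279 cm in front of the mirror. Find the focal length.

Real image ⇒ d_i = +279 cm.
1/f = 1/d_o + 1/d_i = 1/(151) + 1/(279) = 0.01021, so f = 98.0 cm.
Since f is positive, the curved mirror is concave.

f = 98.0 cm (concave)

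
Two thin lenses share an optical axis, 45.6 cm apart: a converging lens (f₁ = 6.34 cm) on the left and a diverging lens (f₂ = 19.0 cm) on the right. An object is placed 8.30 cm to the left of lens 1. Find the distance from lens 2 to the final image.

9.44 cm

Lens 1: 1/d_i1 = 1/f₁ − 1/d_o1 = 1/(6.34) − 1/(8.30) = 0.03725, so d_i1 = 26.85 cm.
The intermediate image is 26.85 cm to the right of lens 1, which is 45.6 − (26.85) = 18.75 cm to the left of lens 2, so d_o2 = +18.75 cm.
Lens 2 is diverging, so f₂ = −19.0 cm.
Lens 2: 1/d_i2 = 1/f₂ − 1/d_o2 = 1/(-19.0) − 1/(18.75) = -0.1060, so d_i2 = -9.44 cm.
The final image is virtual, 9.44 cm to the left of lens 2 (overall magnification ≈ -1.6).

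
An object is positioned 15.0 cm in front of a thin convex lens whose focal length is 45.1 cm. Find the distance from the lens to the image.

Lens equation: 1/s_i = 1/f − 1/s_o = 1/(45.10) − 1/(15.0) = 0.02217 − 0.06667 = -0.04449, so s_i = -22.5 cm.
The image is virtual, upright and enlarged, on the same side as the object.

22.5 cm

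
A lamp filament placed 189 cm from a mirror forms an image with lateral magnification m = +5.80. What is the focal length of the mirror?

m = −d_i/d_o ⇒ d_i = −m·d_o = −(+5.80)·(189) = -1096 cm.
1/f = 1/d_o + 1/d_i = 1/(189) + 1/(-1096) = 0.004379, so f = 228 cm.
Since f is positive, the mirror is concave.

f = 228 cm (concave)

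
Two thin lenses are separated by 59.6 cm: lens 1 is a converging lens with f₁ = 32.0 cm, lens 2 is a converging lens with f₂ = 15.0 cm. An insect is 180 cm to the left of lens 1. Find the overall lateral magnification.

m = +0.571

Lens 1: 1/d_i1 = 1/(32.0) − 1/(180) = 0.02569, so d_i1 = 38.92 cm; m₁ = −d_i1/d_o1 = -0.2162.
d_o2 = 59.6 − (38.92) = 20.68 cm.
Lens 2: 1/d_i2 = 1/(15.0) − 1/(20.68) = 0.01831, so d_i2 = 54.61 cm; m₂ = −d_i2/d_o2 = -2.641.
m = m₁·m₂ = (-0.2162)(-2.641) = +0.571.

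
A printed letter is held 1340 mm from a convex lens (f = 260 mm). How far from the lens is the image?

323 mm

Lens equation: 1/d_i = 1/f − 1/d_o = 1/(260.0) − 1/(1340) = 0.003846 − 0.0007463 = 0.003100, so d_i = 323 mm.
The image is real, inverted and reduced, on the far side of the lens.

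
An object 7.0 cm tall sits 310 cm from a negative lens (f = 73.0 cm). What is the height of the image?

1.33 cm

For a negative lens, f = -73.0 cm.
1/d_i = 1/f − 1/d_o = 1/(-73.00) − 1/(310) = -0.01692, so d_i = -59.09 cm.
m = −d_i/d_o = +0.1906.
|h_i| = |m|·h_o = 0.1906 × 7.0 = 1.33 cm. The image is virtual, upright and reduced, on the same side as the object.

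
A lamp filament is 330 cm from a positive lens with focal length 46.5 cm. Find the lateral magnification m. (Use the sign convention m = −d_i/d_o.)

m = -0.164

1/d_i = 1/f − 1/d_o = 1/(46.50) − 1/(330) = 0.01848, so d_i = 54.13 cm.
m = −d_i/d_o = −(54.13)/(330) = -0.164.
The image is real, inverted and reduced, on the far side of the lens.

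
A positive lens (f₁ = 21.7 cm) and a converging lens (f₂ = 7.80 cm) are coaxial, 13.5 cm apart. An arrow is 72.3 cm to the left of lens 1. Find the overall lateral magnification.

Lens 1: 1/d_i1 = 1/(21.7) − 1/(72.3) = 0.03225, so d_i1 = 31.01 cm; m₁ = −d_i1/d_o1 = -0.4289.
d_o2 = 13.5 − (31.01) = -17.51 cm (virtual object).
Lens 2: 1/d_i2 = 1/(7.80) − 1/(-17.51) = 0.1853, so d_i2 = 5.396 cm; m₂ = −d_i2/d_o2 = +0.3082.
m = m₁·m₂ = (-0.4289)(+0.3082) = -0.132.

m = -0.132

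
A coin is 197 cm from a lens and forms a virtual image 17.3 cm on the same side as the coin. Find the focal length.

f = -19.0 cm (diverging)

Virtual image ⇒ d_i = −17.3 cm.
1/f = 1/d_o + 1/d_i = 1/(197) + 1/(-17.3) = -0.05273, so f = -19.0 cm.
Since f is negative, the lens is diverging.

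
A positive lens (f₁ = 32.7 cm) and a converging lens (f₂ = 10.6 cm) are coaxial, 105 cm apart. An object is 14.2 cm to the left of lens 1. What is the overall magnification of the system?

Lens 1: 1/d_i1 = 1/(32.7) − 1/(14.2) = -0.03984, so d_i1 = -25.10 cm; m₁ = −d_i1/d_o1 = +1.768.
d_o2 = 105 − (-25.10) = 130.1 cm.
Lens 2: 1/d_i2 = 1/(10.6) − 1/(130.1) = 0.08665, so d_i2 = 11.54 cm; m₂ = −d_i2/d_o2 = -0.08870.
m = m₁·m₂ = (+1.768)(-0.08870) = -0.157.

m = -0.157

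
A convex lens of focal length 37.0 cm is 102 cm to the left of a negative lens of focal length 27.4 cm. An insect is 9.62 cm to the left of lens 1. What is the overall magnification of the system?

Lens 1: 1/d_i1 = 1/(37.0) − 1/(9.62) = -0.07692, so d_i1 = -13.00 cm; m₁ = −d_i1/d_o1 = +1.351.
d_o2 = 102 − (-13.00) = 115.0 cm.
f₂ = −27.4 cm (diverging).
Lens 2: 1/d_i2 = 1/(-27.4) − 1/(115.0) = -0.04519, so d_i2 = -22.13 cm; m₂ = −d_i2/d_o2 = +0.1924.
m = m₁·m₂ = (+1.351)(+0.1924) = +0.260.

m = +0.260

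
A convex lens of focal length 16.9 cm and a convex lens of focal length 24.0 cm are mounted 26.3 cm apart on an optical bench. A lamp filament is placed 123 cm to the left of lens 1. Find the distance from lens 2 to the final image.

9.31 cm

Lens 1: 1/d_i1 = 1/f₁ − 1/d_o1 = 1/(16.9) − 1/(123) = 0.05104, so d_i1 = 19.59 cm.
The intermediate image is 19.59 cm to the right of lens 1, which is 26.3 − (19.59) = 6.710 cm to the left of lens 2, so d_o2 = +6.710 cm.
Lens 2: 1/d_i2 = 1/f₂ − 1/d_o2 = 1/(24.0) − 1/(6.710) = -0.1074, so d_i2 = -9.31 cm.
The final image is virtual, 9.31 cm to the left of lens 2 (overall magnification ≈ -0.22).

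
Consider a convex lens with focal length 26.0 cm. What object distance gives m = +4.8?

m = −d_i/d_o ⇒ d_i = −m·d_o.
1/f = 1/d_o + 1/d_i = 1/d_o − 1/(m·d_o) = (1 − 1/m)/d_o, so d_o = f(1 − 1/m) = (26.00)(1 − 1/(+4.8)) = 20.6 cm.

20.6 cm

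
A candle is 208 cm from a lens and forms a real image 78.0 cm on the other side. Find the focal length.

f = 56.7 cm (converging)

Real image ⇒ d_i = +78.0 cm.
1/f = 1/d_o + 1/d_i = 1/(208) + 1/(78.0) = 0.01763, so f = 56.7 cm.
Since f is positive, the lens is converging.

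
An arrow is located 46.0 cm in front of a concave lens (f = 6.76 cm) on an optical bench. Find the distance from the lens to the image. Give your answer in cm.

5.89 cm

For a concave lens, f = -6.76 cm.
Lens equation: 1/d_i = 1/f − 1/d_o = 1/(-6.760) − 1/(46.0) = -0.1479 − 0.02174 = -0.1697, so d_i = -5.89 cm.
The image is virtual, upright and reduced, on the same side as the object.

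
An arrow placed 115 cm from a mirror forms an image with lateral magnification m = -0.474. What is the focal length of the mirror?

f = 37.0 cm (concave)

m = −d_i/d_o ⇒ d_i = −m·d_o = −(-0.474)·(115) = 54.51 cm.
1/f = 1/d_o + 1/d_i = 1/(115) + 1/(54.51) = 0.02704, so f = 37.0 cm.
Since f is positive, the mirror is concave.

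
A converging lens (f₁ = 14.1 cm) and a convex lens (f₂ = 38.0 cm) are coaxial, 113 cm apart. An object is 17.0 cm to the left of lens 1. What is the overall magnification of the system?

m = -24.1

Lens 1: 1/d_i1 = 1/(14.1) − 1/(17.0) = 0.01210, so d_i1 = 82.66 cm; m₁ = −d_i1/d_o1 = -4.862.
d_o2 = 113 − (82.66) = 30.34 cm.
Lens 2: 1/d_i2 = 1/(38.0) − 1/(30.34) = -0.006644, so d_i2 = -150.5 cm; m₂ = −d_i2/d_o2 = +4.961.
m = m₁·m₂ = (-4.862)(+4.961) = -24.1.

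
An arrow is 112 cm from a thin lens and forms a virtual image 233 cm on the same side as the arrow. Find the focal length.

f = 216 cm (converging)

Virtual image ⇒ d_i = −233 cm.
1/f = 1/d_o + 1/d_i = 1/(112) + 1/(-233) = 0.004637, so f = 216 cm.
Since f is positive, the thin lens is converging.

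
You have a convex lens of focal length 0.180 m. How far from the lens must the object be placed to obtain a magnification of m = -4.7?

m = −d_i/d_o ⇒ d_i = −m·d_o.
1/f = 1/d_o + 1/d_i = 1/d_o − 1/(m·d_o) = (1 − 1/m)/d_o, so d_o = f(1 − 1/m) = (0.1800)(1 − 1/(-4.7)) = 0.218 m.

0.218 m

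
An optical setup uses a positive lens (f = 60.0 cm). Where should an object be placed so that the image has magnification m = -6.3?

69.5 cm

m = −d_i/d_o ⇒ d_i = −m·d_o.
1/f = 1/d_o + 1/d_i = 1/d_o − 1/(m·d_o) = (1 − 1/m)/d_o, so d_o = f(1 − 1/m) = (60.00)(1 − 1/(-6.3)) = 69.5 cm.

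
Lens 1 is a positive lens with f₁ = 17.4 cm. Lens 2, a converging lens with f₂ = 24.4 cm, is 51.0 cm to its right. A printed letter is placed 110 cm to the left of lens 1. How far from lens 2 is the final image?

125 cm

Lens 1: 1/d_i1 = 1/f₁ − 1/d_o1 = 1/(17.4) − 1/(110) = 0.04838, so d_i1 = 20.67 cm.
The intermediate image is 20.67 cm to the right of lens 1, which is 51.0 − (20.67) = 30.33 cm to the left of lens 2, so d_o2 = +30.33 cm.
Lens 2: 1/d_i2 = 1/f₂ − 1/d_o2 = 1/(24.4) − 1/(30.33) = 0.008013, so d_i2 = 125 cm.
The final image is real, 125 cm to the right of lens 2 (overall magnification ≈ 0.77).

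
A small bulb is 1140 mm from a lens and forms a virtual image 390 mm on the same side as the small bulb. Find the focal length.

f = -593 mm (diverging)

Virtual image ⇒ d_i = −390 mm.
1/f = 1/d_o + 1/d_i = 1/(1140) + 1/(-390) = -0.001687, so f = -593 mm.
Since f is negative, the lens is diverging.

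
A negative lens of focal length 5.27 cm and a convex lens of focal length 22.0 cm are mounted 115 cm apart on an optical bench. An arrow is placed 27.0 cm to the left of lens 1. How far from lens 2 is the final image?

27.0 cm

Lens 1 is diverging, so f₁ = −5.27 cm.
Lens 1: 1/d_i1 = 1/f₁ − 1/d_o1 = 1/(-5.27) − 1/(27.0) = -0.2268, so d_i1 = -4.409 cm.
The intermediate image is 4.409 cm to the left of lens 1 (virtual), which is 115 − (-4.409) = 119.4 cm to the left of lens 2, so d_o2 = +119.4 cm.
Lens 2: 1/d_i2 = 1/f₂ − 1/d_o2 = 1/(22.0) − 1/(119.4) = 0.03708, so d_i2 = 27.0 cm.
The final image is real, 27.0 cm to the right of lens 2 (overall magnification ≈ -0.037).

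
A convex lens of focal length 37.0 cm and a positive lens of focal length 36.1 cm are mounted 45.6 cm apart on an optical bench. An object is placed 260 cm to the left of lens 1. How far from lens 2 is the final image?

Lens 1: 1/d_i1 = 1/f₁ − 1/d_o1 = 1/(37.0) − 1/(260) = 0.02318, so d_i1 = 43.14 cm.
The intermediate image is 43.14 cm to the right of lens 1, which is 45.6 − (43.14) = 2.460 cm to the left of lens 2, so d_o2 = +2.460 cm.
Lens 2: 1/d_i2 = 1/f₂ − 1/d_o2 = 1/(36.1) − 1/(2.460) = -0.3788, so d_i2 = -2.64 cm.
The final image is virtual, 2.64 cm to the left of lens 2 (overall magnification ≈ -0.18).

2.64 cm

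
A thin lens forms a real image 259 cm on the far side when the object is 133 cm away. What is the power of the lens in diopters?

d_i = +259 cm.
1/f = 1/d_o + 1/d_i = 1/(133) + 1/(259) = 0.01138 cm⁻¹.
f = 87.88 cm = 0.8788 m, so P = 1/f = +1.14 D.

P = +1.14 D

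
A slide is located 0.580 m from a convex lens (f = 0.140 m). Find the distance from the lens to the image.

Thin-lens equation: 1/v = 1/f − 1/u = 1/(0.1400) − 1/(0.580) = 7.143 − 1.724 = 5.419, so v = 0.185 m.
The image is real, inverted and reduced, on the far side of the lens.

0.185 m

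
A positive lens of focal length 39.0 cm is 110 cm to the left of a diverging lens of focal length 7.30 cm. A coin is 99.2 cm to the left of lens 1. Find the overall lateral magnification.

m = -0.0892

Lens 1: 1/d_i1 = 1/(39.0) − 1/(99.2) = 0.01556, so d_i1 = 64.27 cm; m₁ = −d_i1/d_o1 = -0.6479.
d_o2 = 110 − (64.27) = 45.73 cm.
f₂ = −7.30 cm (diverging).
Lens 2: 1/d_i2 = 1/(-7.30) − 1/(45.73) = -0.1589, so d_i2 = -6.295 cm; m₂ = −d_i2/d_o2 = +0.1377.
m = m₁·m₂ = (-0.6479)(+0.1377) = -0.0892.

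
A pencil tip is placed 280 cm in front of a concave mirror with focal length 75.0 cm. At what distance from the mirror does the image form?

102 cm

Mirror equation: 1/d_i = 1/f − 1/d_o = 1/(75.00) − 1/(280) = 0.01333 − 0.003571 = 0.009762, so d_i = 102 cm.
The image is real, inverted and reduced, in front of the mirror.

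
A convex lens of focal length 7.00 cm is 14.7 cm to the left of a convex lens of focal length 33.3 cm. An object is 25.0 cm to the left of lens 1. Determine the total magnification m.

m = -0.457

Lens 1: 1/d_i1 = 1/(7.00) − 1/(25.0) = 0.1029, so d_i1 = 9.722 cm; m₁ = −d_i1/d_o1 = -0.3889.
d_o2 = 14.7 − (9.722) = 4.978 cm.
Lens 2: 1/d_i2 = 1/(33.3) − 1/(4.978) = -0.1709, so d_i2 = -5.853 cm; m₂ = −d_i2/d_o2 = +1.176.
m = m₁·m₂ = (-0.3889)(+1.176) = -0.457.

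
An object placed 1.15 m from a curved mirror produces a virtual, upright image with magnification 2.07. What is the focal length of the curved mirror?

m = −d_i/d_o ⇒ d_i = −m·d_o = −(+2.07)·(1.15) = -2.381 m.
1/f = 1/d_o + 1/d_i = 1/(1.15) + 1/(-2.381) = 0.4496, so f = 2.22 m.
Since f is positive, the curved mirror is concave.

f = 2.22 m (concave)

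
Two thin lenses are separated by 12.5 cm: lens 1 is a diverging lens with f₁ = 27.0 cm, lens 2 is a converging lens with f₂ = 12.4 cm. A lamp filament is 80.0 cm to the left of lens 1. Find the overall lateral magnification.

m = -0.154

f₁ = −27.0 cm (diverging).
Lens 1: 1/d_i1 = 1/(-27.0) − 1/(80.0) = -0.04954, so d_i1 = -20.19 cm; m₁ = −d_i1/d_o1 = +0.2524.
d_o2 = 12.5 − (-20.19) = 32.69 cm.
Lens 2: 1/d_i2 = 1/(12.4) − 1/(32.69) = 0.05005, so d_i2 = 19.98 cm; m₂ = −d_i2/d_o2 = -0.6111.
m = m₁·m₂ = (+0.2524)(-0.6111) = -0.154.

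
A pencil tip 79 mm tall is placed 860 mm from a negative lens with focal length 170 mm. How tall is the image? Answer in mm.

For a negative lens, f = -170 mm.
1/d_i = 1/f − 1/d_o = 1/(-170.0) − 1/(860) = -0.007045, so d_i = -141.9 mm.
m = −d_i/d_o = +0.1650.
|h_i| = |m|·h_o = 0.1650 × 79 = 13.0 mm. The image is virtual, upright and reduced, on the same side as the object.

13.0 mm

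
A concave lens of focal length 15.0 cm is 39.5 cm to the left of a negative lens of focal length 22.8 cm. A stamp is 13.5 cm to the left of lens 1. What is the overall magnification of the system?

m = +0.173

f₁ = −15.0 cm (diverging).
Lens 1: 1/d_i1 = 1/(-15.0) − 1/(13.5) = -0.1407, so d_i1 = -7.105 cm; m₁ = −d_i1/d_o1 = +0.5263.
d_o2 = 39.5 − (-7.105) = 46.61 cm.
f₂ = −22.8 cm (diverging).
Lens 2: 1/d_i2 = 1/(-22.8) − 1/(46.61) = -0.06531, so d_i2 = -15.31 cm; m₂ = −d_i2/d_o2 = +0.3285.
m = m₁·m₂ = (+0.5263)(+0.3285) = +0.173.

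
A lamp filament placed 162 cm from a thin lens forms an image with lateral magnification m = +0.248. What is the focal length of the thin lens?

f = -53.4 cm (diverging)

m = −d_i/d_o ⇒ d_i = −m·d_o = −(+0.248)·(162) = -40.18 cm.
1/f = 1/d_o + 1/d_i = 1/(162) + 1/(-40.18) = -0.01872, so f = -53.4 cm.
Since f is negative, the thin lens is diverging.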